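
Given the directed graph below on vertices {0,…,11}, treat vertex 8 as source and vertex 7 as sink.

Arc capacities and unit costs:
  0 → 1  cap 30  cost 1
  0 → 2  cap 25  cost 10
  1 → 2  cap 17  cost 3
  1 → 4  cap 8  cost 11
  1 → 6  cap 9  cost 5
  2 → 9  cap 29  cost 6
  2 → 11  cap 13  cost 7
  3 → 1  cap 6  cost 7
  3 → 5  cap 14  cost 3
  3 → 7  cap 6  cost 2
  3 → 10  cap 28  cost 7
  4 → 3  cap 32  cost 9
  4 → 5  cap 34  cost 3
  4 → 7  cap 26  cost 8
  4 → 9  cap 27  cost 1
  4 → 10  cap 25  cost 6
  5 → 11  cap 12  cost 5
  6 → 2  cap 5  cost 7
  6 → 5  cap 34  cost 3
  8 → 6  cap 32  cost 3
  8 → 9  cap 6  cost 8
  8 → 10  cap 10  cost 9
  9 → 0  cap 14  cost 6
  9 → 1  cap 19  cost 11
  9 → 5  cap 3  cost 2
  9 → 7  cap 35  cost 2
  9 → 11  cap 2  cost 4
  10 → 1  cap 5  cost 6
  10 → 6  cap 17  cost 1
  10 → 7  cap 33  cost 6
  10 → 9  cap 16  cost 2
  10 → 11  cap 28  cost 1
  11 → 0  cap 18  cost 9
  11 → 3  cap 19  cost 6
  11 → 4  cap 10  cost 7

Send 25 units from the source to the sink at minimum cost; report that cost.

shortest-cost path #1: 8→9→7 push 6 @ unit cost 10 (adds 60)
shortest-cost path #2: 8→10→9→7 push 10 @ unit cost 13 (adds 130)
shortest-cost path #3: 8→6→2→9→7 push 5 @ unit cost 18 (adds 90)
shortest-cost path #4: 8→6→5→11→3→7 push 4 @ unit cost 19 (adds 76)
total cost = 356

Minimum cost for 25 units: 356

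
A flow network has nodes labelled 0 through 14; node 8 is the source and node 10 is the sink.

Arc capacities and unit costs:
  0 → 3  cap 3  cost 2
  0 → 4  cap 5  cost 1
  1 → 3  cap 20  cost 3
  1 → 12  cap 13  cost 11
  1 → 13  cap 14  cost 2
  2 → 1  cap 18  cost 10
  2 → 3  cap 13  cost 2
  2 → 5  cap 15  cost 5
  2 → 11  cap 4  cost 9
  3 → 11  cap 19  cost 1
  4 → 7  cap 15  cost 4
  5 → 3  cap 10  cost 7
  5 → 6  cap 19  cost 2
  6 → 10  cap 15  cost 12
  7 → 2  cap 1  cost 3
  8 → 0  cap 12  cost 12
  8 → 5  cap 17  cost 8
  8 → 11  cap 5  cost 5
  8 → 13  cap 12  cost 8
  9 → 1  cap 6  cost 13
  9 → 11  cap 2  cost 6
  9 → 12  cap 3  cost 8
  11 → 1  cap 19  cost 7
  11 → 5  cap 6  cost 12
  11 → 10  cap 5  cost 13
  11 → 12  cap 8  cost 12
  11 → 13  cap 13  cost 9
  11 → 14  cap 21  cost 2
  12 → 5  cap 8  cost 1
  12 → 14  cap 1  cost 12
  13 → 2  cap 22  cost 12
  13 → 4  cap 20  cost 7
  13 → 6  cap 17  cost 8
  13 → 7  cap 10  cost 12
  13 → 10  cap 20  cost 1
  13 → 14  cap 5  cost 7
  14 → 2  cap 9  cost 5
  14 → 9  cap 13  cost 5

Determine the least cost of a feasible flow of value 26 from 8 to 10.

shortest-cost path #1: 8→13→10 push 12 @ unit cost 9 (adds 108)
shortest-cost path #2: 8→11→13→10 push 5 @ unit cost 15 (adds 75)
shortest-cost path #3: 8→5→6→10 push 9 @ unit cost 22 (adds 198)
total cost = 381

Minimum cost for 26 units: 381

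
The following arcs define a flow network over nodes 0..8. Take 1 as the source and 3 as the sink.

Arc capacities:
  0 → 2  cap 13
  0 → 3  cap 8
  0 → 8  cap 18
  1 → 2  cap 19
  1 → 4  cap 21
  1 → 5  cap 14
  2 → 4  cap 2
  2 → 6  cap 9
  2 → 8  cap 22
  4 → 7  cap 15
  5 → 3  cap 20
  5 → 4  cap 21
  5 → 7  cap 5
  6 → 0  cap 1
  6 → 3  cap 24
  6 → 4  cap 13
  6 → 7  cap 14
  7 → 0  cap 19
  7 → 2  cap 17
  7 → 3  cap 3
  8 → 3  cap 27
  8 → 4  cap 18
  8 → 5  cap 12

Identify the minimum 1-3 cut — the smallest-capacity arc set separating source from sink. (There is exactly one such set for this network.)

augment #1: 1→5→3 push 14
augment #2: 1→2→6→3 push 9
augment #3: 1→2→8→3 push 10
augment #4: 1→4→7→3 push 3
augment #5: 1→4→7→0→3 push 8
augment #6: 1→4→7→0→8→3 push 4
max flow = 48; residual-reachable set from 1 gives S-side
cut edges (S→T): {(1,2), (1,5), (4,7)} total cap 48

Min-cut arcs: {(1,2), (1,5), (4,7)} (total capacity 48)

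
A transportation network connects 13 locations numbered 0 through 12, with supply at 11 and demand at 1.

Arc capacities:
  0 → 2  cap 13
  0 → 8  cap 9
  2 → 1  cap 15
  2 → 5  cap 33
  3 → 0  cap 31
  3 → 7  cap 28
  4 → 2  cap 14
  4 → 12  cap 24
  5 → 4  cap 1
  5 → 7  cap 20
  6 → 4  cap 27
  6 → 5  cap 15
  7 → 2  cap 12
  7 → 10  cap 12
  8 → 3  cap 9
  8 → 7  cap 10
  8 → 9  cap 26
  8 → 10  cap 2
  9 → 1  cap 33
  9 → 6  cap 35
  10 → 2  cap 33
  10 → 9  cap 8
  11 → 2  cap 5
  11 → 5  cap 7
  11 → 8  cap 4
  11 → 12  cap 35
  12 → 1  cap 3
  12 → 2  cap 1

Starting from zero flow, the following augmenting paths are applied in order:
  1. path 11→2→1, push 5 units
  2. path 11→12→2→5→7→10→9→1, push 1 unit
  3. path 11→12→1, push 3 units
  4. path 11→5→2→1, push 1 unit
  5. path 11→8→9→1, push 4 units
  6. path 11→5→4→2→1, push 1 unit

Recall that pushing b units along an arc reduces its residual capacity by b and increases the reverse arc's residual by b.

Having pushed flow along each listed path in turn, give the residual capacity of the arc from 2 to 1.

Residual capacity of (2,1): 8

after path 1 (11→2→1, push 5): res(2,1)=10
after path 2 (11→12→2→5→7→10→9→1, push 1): res(2,1)=10
after path 3 (11→12→1, push 3): res(2,1)=10
after path 4 (11→5→2→1, push 1): res(2,1)=9
after path 5 (11→8→9→1, push 4): res(2,1)=9
after path 6 (11→5→4→2→1, push 1): res(2,1)=8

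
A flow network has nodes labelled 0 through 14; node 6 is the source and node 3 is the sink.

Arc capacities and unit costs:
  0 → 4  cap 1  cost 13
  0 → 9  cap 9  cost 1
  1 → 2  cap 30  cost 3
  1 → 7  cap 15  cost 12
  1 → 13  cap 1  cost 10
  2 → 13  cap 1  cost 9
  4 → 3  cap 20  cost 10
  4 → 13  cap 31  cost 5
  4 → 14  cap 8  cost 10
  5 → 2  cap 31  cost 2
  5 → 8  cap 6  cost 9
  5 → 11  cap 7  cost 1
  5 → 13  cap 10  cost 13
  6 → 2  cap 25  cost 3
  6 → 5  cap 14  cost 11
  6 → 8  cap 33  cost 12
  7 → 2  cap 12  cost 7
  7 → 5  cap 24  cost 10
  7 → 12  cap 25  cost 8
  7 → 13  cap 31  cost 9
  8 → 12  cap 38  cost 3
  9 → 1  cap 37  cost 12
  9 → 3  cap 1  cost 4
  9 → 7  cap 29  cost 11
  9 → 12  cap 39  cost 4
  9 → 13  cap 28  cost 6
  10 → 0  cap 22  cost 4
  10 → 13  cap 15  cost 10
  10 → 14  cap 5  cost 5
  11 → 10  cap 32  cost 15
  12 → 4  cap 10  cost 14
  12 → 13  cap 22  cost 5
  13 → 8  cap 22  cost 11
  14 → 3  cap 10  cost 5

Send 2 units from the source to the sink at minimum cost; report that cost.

shortest-cost path #1: 6→5→11→10→0→9→3 push 1 @ unit cost 36 (adds 36)
shortest-cost path #2: 6→5→11→10→14→3 push 1 @ unit cost 37 (adds 37)
total cost = 73

Minimum cost for 2 units: 73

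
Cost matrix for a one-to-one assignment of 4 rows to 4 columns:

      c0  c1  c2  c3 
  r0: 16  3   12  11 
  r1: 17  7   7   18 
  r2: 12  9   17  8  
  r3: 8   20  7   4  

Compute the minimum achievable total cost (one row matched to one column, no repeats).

one of 2 optimal assignments: row0→col1 (cost 3), row1→col2 (cost 7), row2→col0 (cost 12), row3→col3 (cost 4)
total = 3 + 7 + 12 + 4 = 26

Minimum assignment cost: 26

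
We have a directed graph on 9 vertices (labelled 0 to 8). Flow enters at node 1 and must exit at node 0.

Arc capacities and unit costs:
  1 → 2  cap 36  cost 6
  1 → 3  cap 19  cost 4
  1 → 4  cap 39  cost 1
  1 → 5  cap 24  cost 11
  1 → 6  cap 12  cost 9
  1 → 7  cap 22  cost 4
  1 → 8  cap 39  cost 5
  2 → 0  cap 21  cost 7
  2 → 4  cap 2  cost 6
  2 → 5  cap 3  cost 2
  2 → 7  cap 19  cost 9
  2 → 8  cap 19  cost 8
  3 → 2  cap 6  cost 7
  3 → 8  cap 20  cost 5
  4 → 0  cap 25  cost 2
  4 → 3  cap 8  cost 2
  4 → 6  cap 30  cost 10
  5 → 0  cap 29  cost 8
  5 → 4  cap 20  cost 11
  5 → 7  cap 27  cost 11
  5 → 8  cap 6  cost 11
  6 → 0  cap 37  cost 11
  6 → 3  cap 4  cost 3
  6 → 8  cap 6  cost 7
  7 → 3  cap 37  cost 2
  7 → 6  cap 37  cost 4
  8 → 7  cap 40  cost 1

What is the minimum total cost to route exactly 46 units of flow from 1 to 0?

Minimum cost for 46 units: 348

shortest-cost path #1: 1→4→0 push 25 @ unit cost 3 (adds 75)
shortest-cost path #2: 1→2→0 push 21 @ unit cost 13 (adds 273)
total cost = 348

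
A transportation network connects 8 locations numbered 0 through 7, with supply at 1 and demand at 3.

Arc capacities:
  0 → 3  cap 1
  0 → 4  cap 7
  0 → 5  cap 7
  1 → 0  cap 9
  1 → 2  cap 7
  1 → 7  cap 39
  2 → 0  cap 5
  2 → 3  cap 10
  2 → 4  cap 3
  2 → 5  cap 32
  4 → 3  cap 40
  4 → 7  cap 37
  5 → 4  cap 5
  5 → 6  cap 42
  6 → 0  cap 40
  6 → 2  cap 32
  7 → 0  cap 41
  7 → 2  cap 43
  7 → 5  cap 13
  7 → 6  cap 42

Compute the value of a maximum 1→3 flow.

Maximum flow value: 26

augment #1: 1→0→3 bottleneck 1, total now 1
augment #2: 1→2→3 bottleneck 7, total now 8
augment #3: 1→0→4→3 bottleneck 7, total now 15
augment #4: 1→7→2→3 bottleneck 3, total now 18
augment #5: 1→0→5→4→3 bottleneck 1, total now 19
augment #6: 1→7→2→4→3 bottleneck 3, total now 22
augment #7: 1→7→5→4→3 bottleneck 4, total now 26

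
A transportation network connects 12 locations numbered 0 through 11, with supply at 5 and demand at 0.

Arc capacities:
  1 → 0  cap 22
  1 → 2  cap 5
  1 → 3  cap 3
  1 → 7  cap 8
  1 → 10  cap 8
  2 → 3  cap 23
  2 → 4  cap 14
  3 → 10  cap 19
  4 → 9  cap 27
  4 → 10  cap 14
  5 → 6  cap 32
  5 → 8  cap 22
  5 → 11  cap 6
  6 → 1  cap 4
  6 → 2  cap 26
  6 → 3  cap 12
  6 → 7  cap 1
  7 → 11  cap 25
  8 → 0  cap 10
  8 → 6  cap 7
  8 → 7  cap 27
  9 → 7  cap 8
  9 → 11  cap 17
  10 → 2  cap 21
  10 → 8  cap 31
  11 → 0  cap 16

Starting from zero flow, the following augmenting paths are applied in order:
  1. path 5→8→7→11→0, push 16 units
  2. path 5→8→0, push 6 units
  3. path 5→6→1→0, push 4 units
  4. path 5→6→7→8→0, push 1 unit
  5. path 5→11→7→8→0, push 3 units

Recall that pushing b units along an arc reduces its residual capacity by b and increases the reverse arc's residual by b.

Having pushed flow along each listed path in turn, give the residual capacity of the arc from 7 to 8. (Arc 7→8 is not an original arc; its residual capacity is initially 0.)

after path 1 (5→8→7→11→0, push 16): res(7,8)=16
after path 2 (5→8→0, push 6): res(7,8)=16
after path 3 (5→6→1→0, push 4): res(7,8)=16
after path 4 (5→6→7→8→0, push 1): res(7,8)=15
after path 5 (5→11→7→8→0, push 3): res(7,8)=12

Residual capacity of (7,8): 12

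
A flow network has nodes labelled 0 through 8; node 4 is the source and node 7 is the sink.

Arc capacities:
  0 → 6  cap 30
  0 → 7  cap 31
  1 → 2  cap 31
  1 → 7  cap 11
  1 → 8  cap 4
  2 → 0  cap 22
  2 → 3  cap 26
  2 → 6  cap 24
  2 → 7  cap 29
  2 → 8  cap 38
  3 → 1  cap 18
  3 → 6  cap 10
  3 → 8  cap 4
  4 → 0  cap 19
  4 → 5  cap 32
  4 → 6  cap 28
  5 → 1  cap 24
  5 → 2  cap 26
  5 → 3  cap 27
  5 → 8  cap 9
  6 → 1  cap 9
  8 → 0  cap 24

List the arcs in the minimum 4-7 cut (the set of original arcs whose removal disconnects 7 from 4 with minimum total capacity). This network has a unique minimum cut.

augment #1: 4→0→7 push 19
augment #2: 4→5→1→7 push 11
augment #3: 4→5→2→7 push 21
augment #4: 4→6→1→2→7 push 8
augment #5: 4→6→1→2→0→7 push 1
max flow = 60; residual-reachable set from 4 gives S-side
cut edges (S→T): {(4,0), (4,5), (6,1)} total cap 60

Min-cut arcs: {(4,0), (4,5), (6,1)} (total capacity 60)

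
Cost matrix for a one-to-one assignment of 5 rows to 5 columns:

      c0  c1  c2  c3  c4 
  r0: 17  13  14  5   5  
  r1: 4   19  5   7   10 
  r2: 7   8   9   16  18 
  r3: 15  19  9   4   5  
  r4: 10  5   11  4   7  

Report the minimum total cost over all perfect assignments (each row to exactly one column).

optimal assignment: row0→col4 (cost 5), row1→col2 (cost 5), row2→col0 (cost 7), row3→col3 (cost 4), row4→col1 (cost 5)
total = 5 + 5 + 7 + 4 + 5 = 26

Minimum assignment cost: 26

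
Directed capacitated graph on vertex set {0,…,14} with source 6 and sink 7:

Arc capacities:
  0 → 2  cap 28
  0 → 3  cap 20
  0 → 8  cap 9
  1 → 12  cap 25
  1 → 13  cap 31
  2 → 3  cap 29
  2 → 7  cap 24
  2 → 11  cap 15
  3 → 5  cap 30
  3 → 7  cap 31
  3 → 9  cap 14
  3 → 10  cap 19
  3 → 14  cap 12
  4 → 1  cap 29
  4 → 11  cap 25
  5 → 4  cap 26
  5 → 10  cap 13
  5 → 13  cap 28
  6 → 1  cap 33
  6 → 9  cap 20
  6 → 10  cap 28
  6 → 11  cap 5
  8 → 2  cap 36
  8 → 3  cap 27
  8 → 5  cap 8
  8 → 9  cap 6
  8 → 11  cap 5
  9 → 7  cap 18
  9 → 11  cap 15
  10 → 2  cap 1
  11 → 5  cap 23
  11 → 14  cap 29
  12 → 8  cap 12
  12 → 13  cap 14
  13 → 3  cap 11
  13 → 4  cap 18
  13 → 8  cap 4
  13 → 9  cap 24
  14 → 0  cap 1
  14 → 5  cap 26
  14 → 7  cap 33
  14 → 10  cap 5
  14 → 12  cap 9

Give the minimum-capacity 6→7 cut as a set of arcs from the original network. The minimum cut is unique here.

Min-cut arcs: {(6,1), (6,9), (6,11), (10,2)} (total capacity 59)

augment #1: 6→9→7 push 18
augment #2: 6→10→2→7 push 1
augment #3: 6→11→14→7 push 5
augment #4: 6→1→13→3→7 push 11
augment #5: 6→9→11→14→7 push 2
augment #6: 6→1→12→8→2→7 push 12
augment #7: 6→1→13→8→2→7 push 4
augment #8: 6→1→13→4→11→14→7 push 6
max flow = 59; residual-reachable set from 6 gives S-side
cut edges (S→T): {(6,1), (6,9), (6,11), (10,2)} total cap 59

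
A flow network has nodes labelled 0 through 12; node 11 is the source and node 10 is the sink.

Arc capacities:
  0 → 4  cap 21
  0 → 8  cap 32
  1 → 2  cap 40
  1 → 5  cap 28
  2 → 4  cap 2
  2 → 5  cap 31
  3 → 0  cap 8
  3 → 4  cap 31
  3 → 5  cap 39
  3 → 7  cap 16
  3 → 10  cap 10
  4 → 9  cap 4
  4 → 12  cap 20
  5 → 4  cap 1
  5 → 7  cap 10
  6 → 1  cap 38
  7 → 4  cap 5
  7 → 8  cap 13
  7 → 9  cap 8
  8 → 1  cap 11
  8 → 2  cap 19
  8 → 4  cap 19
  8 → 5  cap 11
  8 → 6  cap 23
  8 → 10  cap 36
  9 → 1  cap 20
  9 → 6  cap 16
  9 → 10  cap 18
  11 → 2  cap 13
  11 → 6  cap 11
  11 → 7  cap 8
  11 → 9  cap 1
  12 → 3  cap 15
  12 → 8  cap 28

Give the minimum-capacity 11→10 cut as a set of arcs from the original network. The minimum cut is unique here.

Min-cut arcs: {(2,4), (5,4), (5,7), (11,7), (11,9)} (total capacity 22)

augment #1: 11→9→10 push 1
augment #2: 11→7→8→10 push 8
augment #3: 11→2→4→9→10 push 2
augment #4: 11→2→5→4→9→10 push 1
augment #5: 11→2→5→7→8→10 push 5
augment #6: 11→2→5→7→9→10 push 5
max flow = 22; residual-reachable set from 11 gives S-side
cut edges (S→T): {(2,4), (5,4), (5,7), (11,7), (11,9)} total cap 22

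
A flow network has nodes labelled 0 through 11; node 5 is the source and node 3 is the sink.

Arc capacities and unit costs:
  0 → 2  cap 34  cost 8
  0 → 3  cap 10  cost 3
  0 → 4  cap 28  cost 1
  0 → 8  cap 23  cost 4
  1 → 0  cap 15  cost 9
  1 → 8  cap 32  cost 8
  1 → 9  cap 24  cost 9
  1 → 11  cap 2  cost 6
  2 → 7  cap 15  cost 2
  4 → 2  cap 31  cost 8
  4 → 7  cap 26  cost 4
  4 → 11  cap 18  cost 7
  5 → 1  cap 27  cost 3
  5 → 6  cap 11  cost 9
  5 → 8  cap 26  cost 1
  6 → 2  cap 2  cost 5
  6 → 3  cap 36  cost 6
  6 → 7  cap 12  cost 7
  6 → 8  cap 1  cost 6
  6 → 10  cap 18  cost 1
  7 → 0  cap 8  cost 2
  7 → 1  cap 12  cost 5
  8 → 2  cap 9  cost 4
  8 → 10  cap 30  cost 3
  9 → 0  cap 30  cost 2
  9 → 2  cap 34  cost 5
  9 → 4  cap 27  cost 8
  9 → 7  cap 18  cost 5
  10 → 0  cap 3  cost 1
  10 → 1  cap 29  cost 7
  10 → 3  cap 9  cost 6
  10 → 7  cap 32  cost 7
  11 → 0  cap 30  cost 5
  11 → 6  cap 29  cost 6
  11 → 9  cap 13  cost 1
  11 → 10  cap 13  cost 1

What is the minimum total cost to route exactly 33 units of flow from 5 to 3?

shortest-cost path #1: 5→8→10→0→3 push 3 @ unit cost 8 (adds 24)
shortest-cost path #2: 5→8→10→3 push 9 @ unit cost 10 (adds 90)
shortest-cost path #3: 5→8→2→7→0→3 push 7 @ unit cost 12 (adds 84)
shortest-cost path #4: 5→6→3 push 11 @ unit cost 15 (adds 165)
shortest-cost path #5: 5→1→11→6→3 push 2 @ unit cost 21 (adds 42)
shortest-cost path #6: 5→8→2→7→0→4→11→6→3 push 1 @ unit cost 29 (adds 29)
total cost = 434

Minimum cost for 33 units: 434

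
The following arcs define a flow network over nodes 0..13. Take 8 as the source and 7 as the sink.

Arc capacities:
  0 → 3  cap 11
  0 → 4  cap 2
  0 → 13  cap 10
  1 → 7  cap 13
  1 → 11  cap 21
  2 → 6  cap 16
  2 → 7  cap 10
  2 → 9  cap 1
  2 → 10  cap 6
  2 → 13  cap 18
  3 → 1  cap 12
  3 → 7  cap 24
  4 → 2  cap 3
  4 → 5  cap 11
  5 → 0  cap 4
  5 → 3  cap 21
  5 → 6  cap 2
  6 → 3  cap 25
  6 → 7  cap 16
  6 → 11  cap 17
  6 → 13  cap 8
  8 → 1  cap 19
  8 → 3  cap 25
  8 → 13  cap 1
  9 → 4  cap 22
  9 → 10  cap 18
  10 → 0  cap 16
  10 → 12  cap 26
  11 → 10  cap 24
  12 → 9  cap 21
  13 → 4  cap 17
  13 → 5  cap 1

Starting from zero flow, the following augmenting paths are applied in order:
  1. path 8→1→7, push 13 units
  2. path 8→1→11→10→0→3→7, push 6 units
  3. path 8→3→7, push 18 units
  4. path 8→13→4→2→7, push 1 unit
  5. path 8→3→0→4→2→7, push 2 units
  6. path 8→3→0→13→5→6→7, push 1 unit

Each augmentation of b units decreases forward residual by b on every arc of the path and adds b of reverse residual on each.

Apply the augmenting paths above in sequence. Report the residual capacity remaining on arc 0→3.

after path 1 (8→1→7, push 13): res(0,3)=11
after path 2 (8→1→11→10→0→3→7, push 6): res(0,3)=5
after path 3 (8→3→7, push 18): res(0,3)=5
after path 4 (8→13→4→2→7, push 1): res(0,3)=5
after path 5 (8→3→0→4→2→7, push 2): res(0,3)=7
after path 6 (8→3→0→13→5→6→7, push 1): res(0,3)=8

Residual capacity of (0,3): 8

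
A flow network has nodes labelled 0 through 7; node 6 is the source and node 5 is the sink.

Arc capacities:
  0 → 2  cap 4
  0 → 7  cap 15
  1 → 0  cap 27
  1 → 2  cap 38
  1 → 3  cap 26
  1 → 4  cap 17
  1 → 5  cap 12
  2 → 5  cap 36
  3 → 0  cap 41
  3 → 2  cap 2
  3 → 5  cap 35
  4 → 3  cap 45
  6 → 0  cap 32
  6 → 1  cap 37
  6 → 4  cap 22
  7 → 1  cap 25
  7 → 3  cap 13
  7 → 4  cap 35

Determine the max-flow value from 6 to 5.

Maximum flow value: 78

augment #1: 6→1→5 bottleneck 12, total now 12
augment #2: 6→0→2→5 bottleneck 4, total now 16
augment #3: 6→1→2→5 bottleneck 25, total now 41
augment #4: 6→4→3→5 bottleneck 22, total now 63
augment #5: 6→0→7→3→5 bottleneck 13, total now 76
augment #6: 6→0→7→1→2→5 bottleneck 2, total now 78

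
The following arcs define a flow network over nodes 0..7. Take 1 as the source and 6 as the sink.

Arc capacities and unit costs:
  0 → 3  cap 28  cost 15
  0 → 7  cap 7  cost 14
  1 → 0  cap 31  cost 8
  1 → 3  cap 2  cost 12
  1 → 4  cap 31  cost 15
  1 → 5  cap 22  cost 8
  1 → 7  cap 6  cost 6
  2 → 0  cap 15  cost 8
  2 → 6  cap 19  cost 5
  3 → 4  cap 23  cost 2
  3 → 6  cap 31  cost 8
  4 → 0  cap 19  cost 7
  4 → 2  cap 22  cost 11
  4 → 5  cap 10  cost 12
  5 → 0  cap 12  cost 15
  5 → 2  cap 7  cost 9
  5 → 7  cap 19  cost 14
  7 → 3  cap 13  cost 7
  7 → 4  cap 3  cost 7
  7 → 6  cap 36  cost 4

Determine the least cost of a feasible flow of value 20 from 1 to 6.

Minimum cost for 20 units: 384

shortest-cost path #1: 1→7→6 push 6 @ unit cost 10 (adds 60)
shortest-cost path #2: 1→3→6 push 2 @ unit cost 20 (adds 40)
shortest-cost path #3: 1→5→2→6 push 7 @ unit cost 22 (adds 154)
shortest-cost path #4: 1→5→7→6 push 5 @ unit cost 26 (adds 130)
total cost = 384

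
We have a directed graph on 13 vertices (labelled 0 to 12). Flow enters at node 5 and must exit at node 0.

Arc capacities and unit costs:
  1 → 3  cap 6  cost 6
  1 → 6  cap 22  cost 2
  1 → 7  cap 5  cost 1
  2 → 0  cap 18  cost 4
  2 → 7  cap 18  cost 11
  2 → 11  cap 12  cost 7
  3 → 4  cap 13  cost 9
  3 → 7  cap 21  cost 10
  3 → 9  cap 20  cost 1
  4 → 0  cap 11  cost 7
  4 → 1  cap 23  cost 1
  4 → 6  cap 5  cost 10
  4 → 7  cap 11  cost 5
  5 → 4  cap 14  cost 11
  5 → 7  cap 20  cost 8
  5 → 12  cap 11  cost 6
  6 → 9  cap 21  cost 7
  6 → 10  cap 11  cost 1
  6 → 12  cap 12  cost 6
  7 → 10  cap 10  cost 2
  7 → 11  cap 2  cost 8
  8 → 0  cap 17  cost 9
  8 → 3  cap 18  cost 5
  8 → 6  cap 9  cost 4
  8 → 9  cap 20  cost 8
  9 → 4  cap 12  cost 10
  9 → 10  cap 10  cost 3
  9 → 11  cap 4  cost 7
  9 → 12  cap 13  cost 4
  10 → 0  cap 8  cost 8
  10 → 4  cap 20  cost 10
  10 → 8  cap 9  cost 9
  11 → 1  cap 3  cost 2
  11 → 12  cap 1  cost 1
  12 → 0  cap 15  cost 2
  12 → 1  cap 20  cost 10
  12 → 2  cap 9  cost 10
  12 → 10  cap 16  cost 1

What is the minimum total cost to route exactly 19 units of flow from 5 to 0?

shortest-cost path #1: 5→12→0 push 11 @ unit cost 8 (adds 88)
shortest-cost path #2: 5→7→10→0 push 8 @ unit cost 18 (adds 144)
total cost = 232

Minimum cost for 19 units: 232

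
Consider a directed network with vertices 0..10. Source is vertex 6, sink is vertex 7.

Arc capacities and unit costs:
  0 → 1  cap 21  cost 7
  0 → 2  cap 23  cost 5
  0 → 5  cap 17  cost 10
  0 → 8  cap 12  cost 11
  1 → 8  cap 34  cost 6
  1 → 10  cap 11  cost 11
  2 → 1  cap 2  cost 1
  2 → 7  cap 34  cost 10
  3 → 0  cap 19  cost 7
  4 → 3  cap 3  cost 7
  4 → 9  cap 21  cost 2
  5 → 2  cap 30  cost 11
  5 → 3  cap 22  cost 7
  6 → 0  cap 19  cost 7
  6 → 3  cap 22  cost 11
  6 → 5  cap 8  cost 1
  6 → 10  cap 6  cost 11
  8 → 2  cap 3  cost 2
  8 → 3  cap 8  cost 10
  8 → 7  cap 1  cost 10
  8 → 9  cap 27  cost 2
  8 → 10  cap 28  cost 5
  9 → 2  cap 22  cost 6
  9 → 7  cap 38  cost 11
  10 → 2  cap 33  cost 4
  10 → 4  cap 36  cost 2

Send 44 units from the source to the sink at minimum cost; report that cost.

shortest-cost path #1: 6→0→2→7 push 19 @ unit cost 22 (adds 418)
shortest-cost path #2: 6→5→2→7 push 8 @ unit cost 22 (adds 176)
shortest-cost path #3: 6→10→2→7 push 6 @ unit cost 25 (adds 150)
shortest-cost path #4: 6→3→0→2→7 push 1 @ unit cost 33 (adds 33)
shortest-cost path #5: 6→3→0→2→10→4→9→7 push 3 @ unit cost 34 (adds 102)
shortest-cost path #6: 6→3→0→8→7 push 1 @ unit cost 39 (adds 39)
shortest-cost path #7: 6→3→0→8→9→7 push 6 @ unit cost 42 (adds 252)
total cost = 1170

Minimum cost for 44 units: 1170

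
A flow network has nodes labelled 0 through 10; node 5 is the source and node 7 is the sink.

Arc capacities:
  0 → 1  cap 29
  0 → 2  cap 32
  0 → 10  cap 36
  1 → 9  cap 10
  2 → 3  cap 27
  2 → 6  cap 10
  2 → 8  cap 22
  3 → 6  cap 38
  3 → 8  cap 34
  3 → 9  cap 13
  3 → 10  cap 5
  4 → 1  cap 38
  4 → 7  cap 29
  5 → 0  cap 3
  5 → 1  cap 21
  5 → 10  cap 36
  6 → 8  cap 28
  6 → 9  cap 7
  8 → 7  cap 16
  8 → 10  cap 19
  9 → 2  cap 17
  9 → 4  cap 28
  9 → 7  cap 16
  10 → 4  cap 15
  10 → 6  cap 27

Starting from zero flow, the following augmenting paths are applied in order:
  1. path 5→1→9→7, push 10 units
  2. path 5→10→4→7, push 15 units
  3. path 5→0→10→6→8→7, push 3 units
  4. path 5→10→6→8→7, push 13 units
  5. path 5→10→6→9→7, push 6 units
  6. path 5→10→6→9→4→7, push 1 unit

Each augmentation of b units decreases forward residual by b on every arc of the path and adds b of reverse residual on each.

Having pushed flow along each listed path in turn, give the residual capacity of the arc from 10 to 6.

Residual capacity of (10,6): 4

after path 1 (5→1→9→7, push 10): res(10,6)=27
after path 2 (5→10→4→7, push 15): res(10,6)=27
after path 3 (5→0→10→6→8→7, push 3): res(10,6)=24
after path 4 (5→10→6→8→7, push 13): res(10,6)=11
after path 5 (5→10→6→9→7, push 6): res(10,6)=5
after path 6 (5→10→6→9→4→7, push 1): res(10,6)=4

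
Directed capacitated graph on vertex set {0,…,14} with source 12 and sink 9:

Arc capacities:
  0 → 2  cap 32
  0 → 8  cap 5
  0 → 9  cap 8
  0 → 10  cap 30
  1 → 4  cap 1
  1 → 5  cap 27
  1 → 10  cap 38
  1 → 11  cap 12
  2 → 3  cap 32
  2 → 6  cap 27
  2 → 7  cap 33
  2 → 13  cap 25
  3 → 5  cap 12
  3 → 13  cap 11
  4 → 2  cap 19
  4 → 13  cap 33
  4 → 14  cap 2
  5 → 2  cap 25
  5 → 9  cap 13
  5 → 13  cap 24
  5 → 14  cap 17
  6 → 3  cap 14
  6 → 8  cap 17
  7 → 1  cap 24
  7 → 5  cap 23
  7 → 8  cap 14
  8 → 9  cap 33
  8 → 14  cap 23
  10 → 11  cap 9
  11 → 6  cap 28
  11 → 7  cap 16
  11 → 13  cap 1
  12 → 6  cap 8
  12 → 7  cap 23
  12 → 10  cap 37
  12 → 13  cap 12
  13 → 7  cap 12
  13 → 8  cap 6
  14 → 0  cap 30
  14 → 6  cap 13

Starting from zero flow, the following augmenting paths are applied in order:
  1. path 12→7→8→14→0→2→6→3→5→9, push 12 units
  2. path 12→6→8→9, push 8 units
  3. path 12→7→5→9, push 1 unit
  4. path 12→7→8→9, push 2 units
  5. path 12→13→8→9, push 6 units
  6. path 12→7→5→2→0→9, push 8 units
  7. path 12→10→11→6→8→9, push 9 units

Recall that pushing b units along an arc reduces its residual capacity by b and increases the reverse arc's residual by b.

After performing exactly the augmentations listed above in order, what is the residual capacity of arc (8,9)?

Residual capacity of (8,9): 8

after path 1 (12→7→8→14→0→2→6→3→5→9, push 12): res(8,9)=33
after path 2 (12→6→8→9, push 8): res(8,9)=25
after path 3 (12→7→5→9, push 1): res(8,9)=25
after path 4 (12→7→8→9, push 2): res(8,9)=23
after path 5 (12→13→8→9, push 6): res(8,9)=17
after path 6 (12→7→5→2→0→9, push 8): res(8,9)=17
after path 7 (12→10→11→6→8→9, push 9): res(8,9)=8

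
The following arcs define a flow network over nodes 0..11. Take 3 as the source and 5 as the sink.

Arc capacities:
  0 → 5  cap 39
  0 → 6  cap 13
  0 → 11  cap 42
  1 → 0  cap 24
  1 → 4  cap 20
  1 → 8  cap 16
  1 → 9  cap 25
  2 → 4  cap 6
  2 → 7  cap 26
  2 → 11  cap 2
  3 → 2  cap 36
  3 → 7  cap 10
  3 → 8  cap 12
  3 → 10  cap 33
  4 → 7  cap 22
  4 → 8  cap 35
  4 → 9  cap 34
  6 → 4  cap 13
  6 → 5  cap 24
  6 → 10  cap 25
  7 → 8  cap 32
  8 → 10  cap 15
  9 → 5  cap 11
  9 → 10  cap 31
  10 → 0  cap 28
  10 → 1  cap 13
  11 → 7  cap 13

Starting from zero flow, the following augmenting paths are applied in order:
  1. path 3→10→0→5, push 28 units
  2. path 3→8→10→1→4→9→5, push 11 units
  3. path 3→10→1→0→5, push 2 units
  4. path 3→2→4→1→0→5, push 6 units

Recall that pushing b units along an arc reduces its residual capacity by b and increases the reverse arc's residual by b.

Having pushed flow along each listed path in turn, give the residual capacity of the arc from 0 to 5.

after path 1 (3→10→0→5, push 28): res(0,5)=11
after path 2 (3→8→10→1→4→9→5, push 11): res(0,5)=11
after path 3 (3→10→1→0→5, push 2): res(0,5)=9
after path 4 (3→2→4→1→0→5, push 6): res(0,5)=3

Residual capacity of (0,5): 3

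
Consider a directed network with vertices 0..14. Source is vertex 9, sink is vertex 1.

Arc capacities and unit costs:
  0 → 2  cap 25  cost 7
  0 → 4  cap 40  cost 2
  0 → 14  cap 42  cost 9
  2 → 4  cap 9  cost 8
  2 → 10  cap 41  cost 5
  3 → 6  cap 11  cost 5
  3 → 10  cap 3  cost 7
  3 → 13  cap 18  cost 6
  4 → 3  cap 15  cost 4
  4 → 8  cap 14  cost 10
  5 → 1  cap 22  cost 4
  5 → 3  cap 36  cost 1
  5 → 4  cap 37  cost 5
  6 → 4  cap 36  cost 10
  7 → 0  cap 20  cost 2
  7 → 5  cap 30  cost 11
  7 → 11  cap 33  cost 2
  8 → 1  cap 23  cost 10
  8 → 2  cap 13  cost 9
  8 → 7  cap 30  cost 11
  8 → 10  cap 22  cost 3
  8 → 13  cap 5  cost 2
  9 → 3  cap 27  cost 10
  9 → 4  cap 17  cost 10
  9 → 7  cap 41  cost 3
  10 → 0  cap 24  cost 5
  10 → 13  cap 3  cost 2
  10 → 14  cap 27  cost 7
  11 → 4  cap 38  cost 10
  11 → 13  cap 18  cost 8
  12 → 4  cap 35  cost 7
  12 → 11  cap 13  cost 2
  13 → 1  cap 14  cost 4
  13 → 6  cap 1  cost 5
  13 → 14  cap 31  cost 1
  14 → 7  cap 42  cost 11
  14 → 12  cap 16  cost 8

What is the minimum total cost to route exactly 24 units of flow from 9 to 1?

Minimum cost for 24 units: 418

shortest-cost path #1: 9→7→11→13→1 push 14 @ unit cost 17 (adds 238)
shortest-cost path #2: 9→7→5→1 push 10 @ unit cost 18 (adds 180)
total cost = 418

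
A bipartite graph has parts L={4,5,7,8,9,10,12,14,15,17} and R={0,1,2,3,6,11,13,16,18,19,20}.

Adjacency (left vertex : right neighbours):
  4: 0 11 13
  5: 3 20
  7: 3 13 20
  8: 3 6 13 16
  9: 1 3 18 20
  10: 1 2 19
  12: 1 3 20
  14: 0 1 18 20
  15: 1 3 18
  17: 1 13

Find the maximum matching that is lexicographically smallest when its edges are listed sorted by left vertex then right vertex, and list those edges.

|M| = 9 (so the lex-smallest maximum matching has 9 edges)
process left vertices in ascending order; for each, take the smallest-labelled available neighbour that still permits 9 edges overall, or leave it unmatched if none does
lex-smallest matching: {4-11, 5-3, 7-13, 8-6, 9-1, 10-2, 12-20, 14-0, 15-18}

Lex-smallest maximum matching: {(4,11), (5,3), (7,13), (8,6), (9,1), (10,2), (12,20), (14,0), (15,18)}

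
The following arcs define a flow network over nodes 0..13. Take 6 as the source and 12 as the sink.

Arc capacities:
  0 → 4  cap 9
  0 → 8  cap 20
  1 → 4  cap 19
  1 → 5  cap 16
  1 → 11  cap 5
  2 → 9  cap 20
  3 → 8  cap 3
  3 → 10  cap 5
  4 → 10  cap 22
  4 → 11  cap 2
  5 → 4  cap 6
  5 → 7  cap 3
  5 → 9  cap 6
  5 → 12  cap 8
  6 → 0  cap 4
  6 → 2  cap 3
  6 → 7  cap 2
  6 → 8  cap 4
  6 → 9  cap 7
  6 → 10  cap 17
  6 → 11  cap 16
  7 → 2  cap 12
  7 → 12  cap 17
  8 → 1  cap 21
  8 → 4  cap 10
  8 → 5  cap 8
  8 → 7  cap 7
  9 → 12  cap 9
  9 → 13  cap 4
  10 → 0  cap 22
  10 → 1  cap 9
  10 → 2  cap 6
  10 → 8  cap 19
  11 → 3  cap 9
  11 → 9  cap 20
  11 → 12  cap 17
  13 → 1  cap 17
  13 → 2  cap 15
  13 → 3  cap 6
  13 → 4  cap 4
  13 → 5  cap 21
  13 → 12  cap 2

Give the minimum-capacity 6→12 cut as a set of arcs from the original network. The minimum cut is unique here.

Min-cut arcs: {(5,7), (5,12), (6,7), (8,7), (9,12), (11,12), (13,12)} (total capacity 48)

augment #1: 6→7→12 push 2
augment #2: 6→9→12 push 7
augment #3: 6→11→12 push 16
augment #4: 6→2→9→12 push 2
augment #5: 6→8→5→12 push 4
augment #6: 6→0→4→11→12 push 1
augment #7: 6→0→8→5→12 push 3
augment #8: 6→2→9→13→12 push 1
augment #9: 6→10→1→5→12 push 1
augment #10: 6→10→8→7→12 push 7
augment #11: 6→10→1→5→7→12 push 3
augment #12: 6→10→2→9→13→12 push 1
max flow = 48; residual-reachable set from 6 gives S-side
cut edges (S→T): {(5,7), (5,12), (6,7), (8,7), (9,12), (11,12), (13,12)} total cap 48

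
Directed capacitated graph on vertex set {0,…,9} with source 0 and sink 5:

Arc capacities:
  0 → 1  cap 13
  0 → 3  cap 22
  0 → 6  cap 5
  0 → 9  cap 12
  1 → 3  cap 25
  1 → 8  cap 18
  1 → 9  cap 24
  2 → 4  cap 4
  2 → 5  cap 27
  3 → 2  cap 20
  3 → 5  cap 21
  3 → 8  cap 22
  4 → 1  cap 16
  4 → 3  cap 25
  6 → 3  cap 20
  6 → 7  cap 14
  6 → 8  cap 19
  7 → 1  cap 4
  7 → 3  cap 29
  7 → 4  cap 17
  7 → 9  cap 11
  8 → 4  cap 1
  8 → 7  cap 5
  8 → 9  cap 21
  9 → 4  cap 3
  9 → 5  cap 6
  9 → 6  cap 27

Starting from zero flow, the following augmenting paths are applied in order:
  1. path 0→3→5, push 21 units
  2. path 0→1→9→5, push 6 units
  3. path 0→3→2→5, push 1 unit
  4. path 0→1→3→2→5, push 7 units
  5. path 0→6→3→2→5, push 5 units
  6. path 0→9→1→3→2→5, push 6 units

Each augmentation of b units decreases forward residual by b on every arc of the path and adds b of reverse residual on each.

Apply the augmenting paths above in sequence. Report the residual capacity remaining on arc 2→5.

Residual capacity of (2,5): 8

after path 1 (0→3→5, push 21): res(2,5)=27
after path 2 (0→1→9→5, push 6): res(2,5)=27
after path 3 (0→3→2→5, push 1): res(2,5)=26
after path 4 (0→1→3→2→5, push 7): res(2,5)=19
after path 5 (0→6→3→2→5, push 5): res(2,5)=14
after path 6 (0→9→1→3→2→5, push 6): res(2,5)=8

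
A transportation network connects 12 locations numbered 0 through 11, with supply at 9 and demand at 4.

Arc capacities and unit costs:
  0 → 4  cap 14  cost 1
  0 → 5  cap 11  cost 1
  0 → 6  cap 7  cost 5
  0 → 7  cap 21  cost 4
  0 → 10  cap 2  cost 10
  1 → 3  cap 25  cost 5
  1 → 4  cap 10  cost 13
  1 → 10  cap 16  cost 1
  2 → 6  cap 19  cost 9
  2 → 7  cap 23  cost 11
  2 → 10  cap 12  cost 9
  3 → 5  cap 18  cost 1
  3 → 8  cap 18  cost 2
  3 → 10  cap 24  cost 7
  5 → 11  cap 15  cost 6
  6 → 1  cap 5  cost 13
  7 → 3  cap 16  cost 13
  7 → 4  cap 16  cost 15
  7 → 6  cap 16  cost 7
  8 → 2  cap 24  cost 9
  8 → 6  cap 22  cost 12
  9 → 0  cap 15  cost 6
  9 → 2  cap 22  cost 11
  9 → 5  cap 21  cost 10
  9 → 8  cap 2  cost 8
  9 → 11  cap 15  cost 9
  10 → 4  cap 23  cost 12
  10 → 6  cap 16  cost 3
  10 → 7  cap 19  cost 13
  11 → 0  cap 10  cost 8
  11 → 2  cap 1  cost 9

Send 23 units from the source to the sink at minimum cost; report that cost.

shortest-cost path #1: 9→0→4 push 14 @ unit cost 7 (adds 98)
shortest-cost path #2: 9→0→7→4 push 1 @ unit cost 25 (adds 25)
shortest-cost path #3: 9→2→10→4 push 8 @ unit cost 32 (adds 256)
total cost = 379

Minimum cost for 23 units: 379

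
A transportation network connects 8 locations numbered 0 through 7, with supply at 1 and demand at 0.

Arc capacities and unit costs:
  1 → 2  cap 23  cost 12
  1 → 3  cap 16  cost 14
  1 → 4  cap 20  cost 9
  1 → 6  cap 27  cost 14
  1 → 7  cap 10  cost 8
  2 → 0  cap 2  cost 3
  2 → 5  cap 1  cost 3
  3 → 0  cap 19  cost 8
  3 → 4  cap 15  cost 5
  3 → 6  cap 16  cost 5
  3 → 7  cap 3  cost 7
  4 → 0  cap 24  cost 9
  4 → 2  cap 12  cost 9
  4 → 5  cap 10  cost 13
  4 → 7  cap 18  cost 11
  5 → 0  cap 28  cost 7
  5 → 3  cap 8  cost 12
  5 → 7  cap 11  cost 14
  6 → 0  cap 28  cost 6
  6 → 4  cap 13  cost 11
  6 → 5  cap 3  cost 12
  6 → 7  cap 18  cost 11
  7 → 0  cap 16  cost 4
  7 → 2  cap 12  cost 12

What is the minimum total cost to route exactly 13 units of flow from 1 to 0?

Minimum cost for 13 units: 168

shortest-cost path #1: 1→7→0 push 10 @ unit cost 12 (adds 120)
shortest-cost path #2: 1→2→0 push 2 @ unit cost 15 (adds 30)
shortest-cost path #3: 1→4→0 push 1 @ unit cost 18 (adds 18)
total cost = 168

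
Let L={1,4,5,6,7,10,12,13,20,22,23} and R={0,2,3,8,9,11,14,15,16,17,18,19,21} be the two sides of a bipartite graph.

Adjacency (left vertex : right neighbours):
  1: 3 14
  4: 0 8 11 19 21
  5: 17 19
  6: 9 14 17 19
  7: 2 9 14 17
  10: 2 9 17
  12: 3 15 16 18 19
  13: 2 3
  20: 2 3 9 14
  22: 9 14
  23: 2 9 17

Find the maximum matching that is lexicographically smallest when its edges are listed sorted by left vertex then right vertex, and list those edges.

|M| = 8 (so the lex-smallest maximum matching has 8 edges)
process left vertices in ascending order; for each, take the smallest-labelled available neighbour that still permits 8 edges overall, or leave it unmatched if none does
lex-smallest matching: {1-3, 4-0, 5-17, 6-19, 7-2, 10-9, 12-15, 20-14}

Lex-smallest maximum matching: {(1,3), (4,0), (5,17), (6,19), (7,2), (10,9), (12,15), (20,14)}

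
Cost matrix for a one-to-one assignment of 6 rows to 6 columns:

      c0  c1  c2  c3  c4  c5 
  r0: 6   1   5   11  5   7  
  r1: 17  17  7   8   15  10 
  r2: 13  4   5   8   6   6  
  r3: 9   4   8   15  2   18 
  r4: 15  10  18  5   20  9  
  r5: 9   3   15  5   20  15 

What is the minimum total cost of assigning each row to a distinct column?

optimal assignment: row0→col0 (cost 6), row1→col2 (cost 7), row2→col5 (cost 6), row3→col4 (cost 2), row4→col3 (cost 5), row5→col1 (cost 3)
total = 6 + 7 + 6 + 2 + 5 + 3 = 29

Minimum assignment cost: 29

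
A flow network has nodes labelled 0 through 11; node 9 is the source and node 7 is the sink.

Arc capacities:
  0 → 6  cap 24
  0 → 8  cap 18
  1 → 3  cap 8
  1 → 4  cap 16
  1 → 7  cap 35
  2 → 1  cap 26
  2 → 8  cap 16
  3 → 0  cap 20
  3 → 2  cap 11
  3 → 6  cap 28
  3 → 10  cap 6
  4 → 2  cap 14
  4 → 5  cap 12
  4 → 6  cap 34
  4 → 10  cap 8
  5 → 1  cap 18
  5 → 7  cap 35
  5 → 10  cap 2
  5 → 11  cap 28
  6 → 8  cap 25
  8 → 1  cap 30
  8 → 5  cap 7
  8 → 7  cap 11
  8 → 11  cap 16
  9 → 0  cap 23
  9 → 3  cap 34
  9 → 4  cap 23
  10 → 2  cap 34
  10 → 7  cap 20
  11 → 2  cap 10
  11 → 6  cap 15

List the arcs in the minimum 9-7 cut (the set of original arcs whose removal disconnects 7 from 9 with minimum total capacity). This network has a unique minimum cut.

augment #1: 9→0→8→7 push 11
augment #2: 9→3→10→7 push 6
augment #3: 9→4→5→7 push 12
augment #4: 9→4→10→7 push 8
augment #5: 9→0→8→1→7 push 7
augment #6: 9→3→2→1→7 push 11
augment #7: 9→4→2→1→7 push 3
augment #8: 9→0→6→8→1→7 push 5
augment #9: 9→3→6→8→1→7 push 9
augment #10: 9→3→6→8→5→7 push 7
max flow = 79; residual-reachable set from 9 gives S-side
cut edges (S→T): {(1,7), (3,10), (4,5), (4,10), (8,5), (8,7)} total cap 79

Min-cut arcs: {(1,7), (3,10), (4,5), (4,10), (8,5), (8,7)} (total capacity 79)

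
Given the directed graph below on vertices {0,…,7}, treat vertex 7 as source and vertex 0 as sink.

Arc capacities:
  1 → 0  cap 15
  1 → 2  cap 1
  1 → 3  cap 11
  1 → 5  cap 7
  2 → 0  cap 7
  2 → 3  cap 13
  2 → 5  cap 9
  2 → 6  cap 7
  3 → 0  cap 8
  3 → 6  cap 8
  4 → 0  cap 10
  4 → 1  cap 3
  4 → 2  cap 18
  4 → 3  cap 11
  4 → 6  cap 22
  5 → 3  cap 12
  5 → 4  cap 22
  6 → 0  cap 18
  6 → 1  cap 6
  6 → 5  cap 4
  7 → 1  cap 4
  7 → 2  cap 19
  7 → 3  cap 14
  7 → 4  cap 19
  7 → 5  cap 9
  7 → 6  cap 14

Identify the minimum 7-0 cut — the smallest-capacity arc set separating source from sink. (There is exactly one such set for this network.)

augment #1: 7→1→0 push 4
augment #2: 7→2→0 push 7
augment #3: 7→3→0 push 8
augment #4: 7→4→0 push 10
augment #5: 7→6→0 push 14
augment #6: 7→2→6→0 push 4
augment #7: 7→4→1→0 push 3
augment #8: 7→2→6→1→0 push 3
augment #9: 7→3→6→1→0 push 3
max flow = 56; residual-reachable set from 7 gives S-side
cut edges (S→T): {(2,0), (3,0), (4,0), (4,1), (6,0), (6,1), (7,1)} total cap 56

Min-cut arcs: {(2,0), (3,0), (4,0), (4,1), (6,0), (6,1), (7,1)} (total capacity 56)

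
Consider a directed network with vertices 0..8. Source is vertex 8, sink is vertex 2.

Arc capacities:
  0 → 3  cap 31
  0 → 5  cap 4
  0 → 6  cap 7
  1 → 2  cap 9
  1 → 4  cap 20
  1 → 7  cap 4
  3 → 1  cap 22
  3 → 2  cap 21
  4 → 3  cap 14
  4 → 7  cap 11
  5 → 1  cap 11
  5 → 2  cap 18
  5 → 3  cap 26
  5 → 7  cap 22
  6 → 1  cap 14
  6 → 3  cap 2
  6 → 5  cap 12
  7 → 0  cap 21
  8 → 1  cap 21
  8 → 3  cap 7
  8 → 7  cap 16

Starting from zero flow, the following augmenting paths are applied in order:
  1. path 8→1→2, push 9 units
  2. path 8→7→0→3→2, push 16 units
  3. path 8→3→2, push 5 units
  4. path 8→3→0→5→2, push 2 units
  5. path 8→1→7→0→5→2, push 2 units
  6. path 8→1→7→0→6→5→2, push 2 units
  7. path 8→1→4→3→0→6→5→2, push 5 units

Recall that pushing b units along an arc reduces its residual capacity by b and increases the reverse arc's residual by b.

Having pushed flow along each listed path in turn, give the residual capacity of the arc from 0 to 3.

Residual capacity of (0,3): 22

after path 1 (8→1→2, push 9): res(0,3)=31
after path 2 (8→7→0→3→2, push 16): res(0,3)=15
after path 3 (8→3→2, push 5): res(0,3)=15
after path 4 (8→3→0→5→2, push 2): res(0,3)=17
after path 5 (8→1→7→0→5→2, push 2): res(0,3)=17
after path 6 (8→1→7→0→6→5→2, push 2): res(0,3)=17
after path 7 (8→1→4→3→0→6→5→2, push 5): res(0,3)=22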